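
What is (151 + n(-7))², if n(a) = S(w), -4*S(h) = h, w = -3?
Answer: 368449/16 ≈ 23028.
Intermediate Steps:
S(h) = -h/4
n(a) = ¾ (n(a) = -¼*(-3) = ¾)
(151 + n(-7))² = (151 + ¾)² = (607/4)² = 368449/16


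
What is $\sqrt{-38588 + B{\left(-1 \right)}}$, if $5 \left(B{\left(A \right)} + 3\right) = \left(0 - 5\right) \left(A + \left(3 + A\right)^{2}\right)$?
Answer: $i \sqrt{38594} \approx 196.45 i$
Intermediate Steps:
$B{\left(A \right)} = -3 - A - \left(3 + A\right)^{2}$ ($B{\left(A \right)} = -3 + \frac{\left(0 - 5\right) \left(A + \left(3 + A\right)^{2}\right)}{5} = -3 + \frac{\left(-5\right) \left(A + \left(3 + A\right)^{2}\right)}{5} = -3 + \frac{- 5 A - 5 \left(3 + A\right)^{2}}{5} = -3 - \left(A + \left(3 + A\right)^{2}\right) = -3 - A - \left(3 + A\right)^{2}$)
$\sqrt{-38588 + B{\left(-1 \right)}} = \sqrt{-38588 - \left(2 + \left(3 - 1\right)^{2}\right)} = \sqrt{-38588 - 6} = \sqrt{-38594} = i \sqrt{38594}$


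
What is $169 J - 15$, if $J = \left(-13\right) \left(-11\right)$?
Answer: $24152$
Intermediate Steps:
$J = 143$
$169 J - 15 = 169 \cdot 143 - 15 = 24167 - 15 = 24152$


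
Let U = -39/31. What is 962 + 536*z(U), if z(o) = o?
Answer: 8918/31 ≈ 287.68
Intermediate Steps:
U = -39/31 (U = -39*1/31 = -39/31 ≈ -1.2581)
962 + 536*z(U) = 962 + 536*(-39/31) = 962 - 20904/31 = 8918/31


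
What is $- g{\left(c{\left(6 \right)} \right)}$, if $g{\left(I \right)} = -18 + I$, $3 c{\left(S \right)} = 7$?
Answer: $\frac{47}{3} \approx 15.667$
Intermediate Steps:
$c{\left(S \right)} = \frac{7}{3}$ ($c{\left(S \right)} = \frac{1}{3} \cdot 7 = \frac{7}{3}$)
$- g{\left(c{\left(6 \right)} \right)} = - (-18 + \frac{7}{3}) = \left(-1\right) \left(- \frac{47}{3}\right) = \frac{47}{3}$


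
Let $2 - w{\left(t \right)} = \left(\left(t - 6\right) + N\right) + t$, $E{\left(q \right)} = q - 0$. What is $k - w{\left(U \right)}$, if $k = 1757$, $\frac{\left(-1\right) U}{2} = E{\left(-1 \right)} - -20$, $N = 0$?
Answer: $1673$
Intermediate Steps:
$E{\left(q \right)} = q$ ($E{\left(q \right)} = q + 0 = q$)
$U = -38$ ($U = - 2 \left(-1 - -20\right) = - 2 \left(-1 + 20\right) = \left(-2\right) 19 = -38$)
$w{\left(t \right)} = 8 - 2 t$ ($w{\left(t \right)} = 2 - \left(\left(\left(t - 6\right) + 0\right) + t\right) = 2 - \left(\left(\left(-6 + t\right) + 0\right) + t\right) = 2 - \left(\left(-6 + t\right) + t\right) = 2 - \left(-6 + 2 t\right) = 8 - 2 t$)
$k - w{\left(U \right)} = 1757 - \left(8 - -76\right) = 1757 - \left(8 + 76\right) = 1757 - 84 = 1673$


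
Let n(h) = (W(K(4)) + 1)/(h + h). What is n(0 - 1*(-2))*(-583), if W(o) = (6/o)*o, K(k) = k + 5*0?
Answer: -4081/4 ≈ -1020.3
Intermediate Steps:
K(k) = k (K(k) = k + 0 = k)
W(o) = 6
n(h) = 7/(2*h) (n(h) = (6 + 1)/(h + h) = 7/((2*h)) = 7*(1/(2*h)) = 7/(2*h))
n(0 - 1*(-2))*(-583) = (7/(2*(0 - 1*(-2))))*(-583) = (7/(2*(0 + 2)))*(-583) = ((7/2)/2)*(-583) = ((7/2)*(1/2))*(-583) = (7/4)*(-583) = -4081/4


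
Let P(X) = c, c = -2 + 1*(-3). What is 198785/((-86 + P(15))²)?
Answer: 198785/8281 ≈ 24.005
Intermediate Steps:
c = -5 (c = -2 - 3 = -5)
P(X) = -5
198785/((-86 + P(15))²) = 198785/((-86 - 5)²) = 198785/((-91)²) = 198785/8281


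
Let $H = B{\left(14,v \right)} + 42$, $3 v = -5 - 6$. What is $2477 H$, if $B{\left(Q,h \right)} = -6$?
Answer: $89172$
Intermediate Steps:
$v = - \frac{11}{3}$ ($v = \frac{-5 - 6}{3} = \frac{1}{3} \left(-11\right) = - \frac{11}{3} \approx -3.6667$)
$H = 36$ ($H = -6 + 42 = 36$)
$2477 H = 2477 \cdot 36 = 89172$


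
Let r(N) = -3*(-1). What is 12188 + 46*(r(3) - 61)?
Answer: 9520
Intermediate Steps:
r(N) = 3
12188 + 46*(r(3) - 61) = 12188 + 46*(3 - 61) = 12188 + 46*(-58) = 12188 - 2668 = 9520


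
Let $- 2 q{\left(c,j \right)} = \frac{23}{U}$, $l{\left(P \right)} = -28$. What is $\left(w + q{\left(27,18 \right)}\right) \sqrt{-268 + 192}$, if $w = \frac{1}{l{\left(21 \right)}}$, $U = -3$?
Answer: $\frac{319 i \sqrt{19}}{42} \approx 33.107 i$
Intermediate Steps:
$w = - \frac{1}{28}$ ($w = \frac{1}{-28} = - \frac{1}{28} \approx -0.035714$)
$q{\left(c,j \right)} = \frac{23}{6}$ ($q{\left(c,j \right)} = - \frac{23 \frac{1}{-3}}{2} = - \frac{23 \left(- \frac{1}{3}\right)}{2} = \left(- \frac{1}{2}\right) \left(- \frac{23}{3}\right) = \frac{23}{6}$)
$\left(w + q{\left(27,18 \right)}\right) \sqrt{-268 + 192} = \left(- \frac{1}{28} + \frac{23}{6}\right) \sqrt{-268 + 192} = \frac{319 \sqrt{-76}}{84} = \frac{319 \cdot 2 i \sqrt{19}}{84} = \frac{319 i \sqrt{19}}{42}$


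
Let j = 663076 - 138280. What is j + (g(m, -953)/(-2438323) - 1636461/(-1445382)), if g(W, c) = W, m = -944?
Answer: 205505202696667863/391589797154 ≈ 5.2480e+5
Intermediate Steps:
j = 524796
j + (g(m, -953)/(-2438323) - 1636461/(-1445382)) = 524796 + (-944/(-2438323) - 1636461/(-1445382)) = 524796 + (-944*(-1/2438323) - 1636461*(-1/1445382)) = 524796 + (944/2438323 + 181829/160598) = 524796 + 443509437279/391589797154 = 205505202696667863/391589797154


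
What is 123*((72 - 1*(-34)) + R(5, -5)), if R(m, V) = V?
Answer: 12423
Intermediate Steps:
123*((72 - 1*(-34)) + R(5, -5)) = 123*((72 - 1*(-34)) - 5) = 123*((72 + 34) - 5) = 123*(106 - 5) = 123*101 = 12423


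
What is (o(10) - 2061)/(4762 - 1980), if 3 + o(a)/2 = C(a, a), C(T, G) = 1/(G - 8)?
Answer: -1033/1391 ≈ -0.74263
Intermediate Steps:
C(T, G) = 1/(-8 + G)
o(a) = -6 + 2/(-8 + a)
(o(10) - 2061)/(4762 - 1980) = (2*(25 - 3*10)/(-8 + 10) - 2061)/(4762 - 1980) = (2*(25 - 30)/2 - 2061)/2782 = (2*(½)*(-5) - 2061)*(1/2782) = (-5 - 2061)*(1/2782) = -2066*1/2782 = -1033/1391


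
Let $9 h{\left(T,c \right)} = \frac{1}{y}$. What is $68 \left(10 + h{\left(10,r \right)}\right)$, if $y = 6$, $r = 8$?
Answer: $\frac{18394}{27} \approx 681.26$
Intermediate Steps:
$h{\left(T,c \right)} = \frac{1}{54}$ ($h{\left(T,c \right)} = \frac{1}{9 \cdot 6} = \frac{1}{9} \cdot \frac{1}{6} = \frac{1}{54}$)
$68 \left(10 + h{\left(10,r \right)}\right) = 68 \left(10 + \frac{1}{54}\right) = 68 \cdot \frac{541}{54} = \frac{18394}{27}$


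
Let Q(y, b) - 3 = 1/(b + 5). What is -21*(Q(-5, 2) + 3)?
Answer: -129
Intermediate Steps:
Q(y, b) = 3 + 1/(5 + b) (Q(y, b) = 3 + 1/(b + 5) = 3 + 1/(5 + b))
-21*(Q(-5, 2) + 3) = -21*((16 + 3*2)/(5 + 2) + 3) = -21*((16 + 6)/7 + 3) = -21*((⅐)*22 + 3) = -21*(22/7 + 3) = -21*43/7 = -129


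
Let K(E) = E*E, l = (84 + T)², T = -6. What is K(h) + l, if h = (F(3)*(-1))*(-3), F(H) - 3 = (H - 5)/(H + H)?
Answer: 6148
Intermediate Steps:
F(H) = 3 + (-5 + H)/(2*H) (F(H) = 3 + (H - 5)/(H + H) = 3 + (-5 + H)/((2*H)) = 3 + (-5 + H)*(1/(2*H)) = 3 + (-5 + H)/(2*H))
l = 6084 (l = (84 - 6)² = 78² = 6084)
h = 8 (h = (((½)*(-5 + 7*3)/3)*(-1))*(-3) = (((½)*(⅓)*(-5 + 21))*(-1))*(-3) = (((½)*(⅓)*16)*(-1))*(-3) = ((8/3)*(-1))*(-3) = -8/3*(-3) = 8)
K(E) = E²
K(h) + l = 8² + 6084 = 64 + 6084 = 6148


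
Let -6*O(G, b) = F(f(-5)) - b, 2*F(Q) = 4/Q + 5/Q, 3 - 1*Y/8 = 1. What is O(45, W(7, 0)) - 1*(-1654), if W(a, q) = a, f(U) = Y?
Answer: 317783/192 ≈ 1655.1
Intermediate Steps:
Y = 16 (Y = 24 - 8*1 = 24 - 8 = 16)
f(U) = 16
F(Q) = 9/(2*Q) (F(Q) = (4/Q + 5/Q)/2 = (9/Q)/2 = 9/(2*Q))
O(G, b) = -3/64 + b/6 (O(G, b) = -((9/2)/16 - b)/6 = -((9/2)*(1/16) - b)/6 = -(9/32 - b)/6 = -3/64 + b/6)
O(45, W(7, 0)) - 1*(-1654) = (-3/64 + (⅙)*7) - 1*(-1654) = (-3/64 + 7/6) + 1654 = 215/192 + 1654 = 317783/192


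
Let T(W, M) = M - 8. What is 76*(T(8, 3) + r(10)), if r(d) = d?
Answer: 380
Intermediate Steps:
T(W, M) = -8 + M
76*(T(8, 3) + r(10)) = 76*((-8 + 3) + 10) = 76*(-5 + 10) = 76*5 = 380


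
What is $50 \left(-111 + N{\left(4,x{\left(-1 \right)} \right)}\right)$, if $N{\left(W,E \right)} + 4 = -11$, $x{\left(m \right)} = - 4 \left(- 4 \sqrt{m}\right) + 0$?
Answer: $-6300$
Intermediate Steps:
$x{\left(m \right)} = 16 \sqrt{m}$ ($x{\left(m \right)} = 16 \sqrt{m} + 0 = 16 \sqrt{m}$)
$N{\left(W,E \right)} = -15$ ($N{\left(W,E \right)} = -4 - 11 = -15$)
$50 \left(-111 + N{\left(4,x{\left(-1 \right)} \right)}\right) = 50 \left(-111 - 15\right) = 50 \left(-126\right) = -6300$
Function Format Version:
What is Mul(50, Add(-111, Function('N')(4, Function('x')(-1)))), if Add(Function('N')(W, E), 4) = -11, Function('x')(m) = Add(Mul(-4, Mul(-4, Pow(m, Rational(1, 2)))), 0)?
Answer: -6300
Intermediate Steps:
Function('x')(m) = Mul(16, Pow(m, Rational(1, 2))) (Function('x')(m) = Add(Mul(16, Pow(m, Rational(1, 2))), 0) = Mul(16, Pow(m, Rational(1, 2))))
Function('N')(W, E) = -15 (Function('N')(W, E) = Add(-4, -11) = -15)
Mul(50, Add(-111, Function('N')(4, Function('x')(-1)))) = Mul(50, Add(-111, -15)) = Mul(50, -126) = -6300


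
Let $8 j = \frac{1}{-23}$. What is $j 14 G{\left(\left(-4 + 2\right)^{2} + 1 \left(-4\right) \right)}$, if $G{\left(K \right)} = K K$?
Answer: $0$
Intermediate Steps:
$G{\left(K \right)} = K^{2}$
$j = - \frac{1}{184}$ ($j = \frac{1}{8 \left(-23\right)} = \frac{1}{8} \left(- \frac{1}{23}\right) = - \frac{1}{184} \approx -0.0054348$)
$j 14 G{\left(\left(-4 + 2\right)^{2} + 1 \left(-4\right) \right)} = \left(- \frac{1}{184}\right) 14 \left(\left(-4 + 2\right)^{2} + 1 \left(-4\right)\right)^{2} = - \frac{7 \left(\left(-2\right)^{2} - 4\right)^{2}}{92} = - \frac{7 \left(4 - 4\right)^{2}}{92} = - \frac{7 \cdot 0^{2}}{92} = \left(- \frac{7}{92}\right) 0 = 0$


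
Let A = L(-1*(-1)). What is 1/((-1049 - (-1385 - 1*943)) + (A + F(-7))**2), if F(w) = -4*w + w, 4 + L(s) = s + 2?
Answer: 1/1679 ≈ 0.00059559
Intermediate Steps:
L(s) = -2 + s (L(s) = -4 + (s + 2) = -4 + (2 + s) = -2 + s)
A = -1 (A = -2 - 1*(-1) = -2 + 1 = -1)
F(w) = -3*w
1/((-1049 - (-1385 - 1*943)) + (A + F(-7))**2) = 1/((-1049 - (-1385 - 1*943)) + (-1 - 3*(-7))**2) = 1/((-1049 - (-1385 - 943)) + (-1 + 21)**2) = 1/((-1049 - 1*(-2328)) + 20**2) = 1/((-1049 + 2328) + 400) = 1/(1279 + 400) = 1/1679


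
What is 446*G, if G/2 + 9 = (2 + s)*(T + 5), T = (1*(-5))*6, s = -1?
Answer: -30328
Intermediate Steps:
T = -30 (T = -5*6 = -30)
G = -68 (G = -18 + 2*((2 - 1)*(-30 + 5)) = -18 + 2*(1*(-25)) = -18 + 2*(-25) = -18 - 50 = -68)
446*G = 446*(-68) = -30328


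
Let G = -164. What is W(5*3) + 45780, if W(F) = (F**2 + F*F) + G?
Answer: 46066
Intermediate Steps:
W(F) = -164 + 2*F**2 (W(F) = (F**2 + F*F) - 164 = (F**2 + F**2) - 164 = 2*F**2 - 164 = -164 + 2*F**2)
W(5*3) + 45780 = (-164 + 2*(5*3)**2) + 45780 = (-164 + 2*15**2) + 45780 = (-164 + 2*225) + 45780 = (-164 + 450) + 45780 = 286 + 45780 = 46066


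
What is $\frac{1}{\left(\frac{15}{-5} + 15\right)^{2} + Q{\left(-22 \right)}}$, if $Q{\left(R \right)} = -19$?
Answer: $\frac{1}{125} \approx 0.008$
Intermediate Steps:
$\frac{1}{\left(\frac{15}{-5} + 15\right)^{2} + Q{\left(-22 \right)}} = \frac{1}{\left(\frac{15}{-5} + 15\right)^{2} - 19} = \frac{1}{\left(15 \left(- \frac{1}{5}\right) + 15\right)^{2} - 19} = \frac{1}{\left(-3 + 15\right)^{2} - 19} = \frac{1}{12^{2} - 19} = \frac{1}{144 - 19} = \frac{1}{125}$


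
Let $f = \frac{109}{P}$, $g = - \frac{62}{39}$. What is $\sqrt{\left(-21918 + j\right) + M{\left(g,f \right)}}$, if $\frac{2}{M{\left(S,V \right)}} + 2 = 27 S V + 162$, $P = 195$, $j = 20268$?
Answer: $\frac{i \sqrt{5448245452615}}{57463} \approx 40.62 i$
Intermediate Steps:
$g = - \frac{62}{39}$ ($g = \left(-62\right) \frac{1}{39} = - \frac{62}{39} \approx -1.5897$)
$f = \frac{109}{195} \approx 0.55897$
$M{\left(S,V \right)} = \frac{2}{160 + 27 S V}$ ($M{\left(S,V \right)} = \frac{2}{-2 + \left(27 S V + 162\right)} = \frac{2}{-2 + \left(162 + 27 S V\right)} = \frac{2}{160 + 27 S V}$)
$\sqrt{\left(-21918 + j\right) + M{\left(g,f \right)}} = \sqrt{\left(-21918 + 20268\right) + \frac{2}{160 + 27 \left(- \frac{62}{39}\right) \frac{109}{195}}} = \sqrt{-1650 + \frac{2}{160 - \frac{20274}{845}}} = \sqrt{-1650 + \frac{2}{\frac{114926}{845}}} = \sqrt{-1650 + 2 \cdot \frac{845}{114926}} = \sqrt{-1650 + \frac{845}{57463}} = \sqrt{- \frac{94813105}{57463}} = \frac{i \sqrt{5448245452615}}{57463}$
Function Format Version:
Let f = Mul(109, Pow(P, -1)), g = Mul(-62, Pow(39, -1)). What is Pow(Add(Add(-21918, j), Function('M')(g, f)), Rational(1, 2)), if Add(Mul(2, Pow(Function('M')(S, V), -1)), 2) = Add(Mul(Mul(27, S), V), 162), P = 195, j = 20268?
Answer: Mul(Rational(1, 57463), I, Pow(5448245452615, Rational(1, 2))) ≈ Mul(40.620, I)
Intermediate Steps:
g = Rational(-62, 39) (g = Mul(-62, Rational(1, 39)) = Rational(-62, 39) ≈ -1.5897)
f = Rational(109, 195) (f = Mul(109, Pow(195, -1)) = Mul(109, Rational(1, 195)) = Rational(109, 195) ≈ 0.55897)
Function('M')(S, V) = Mul(2, Pow(Add(160, Mul(27, S, V)), -1)) (Function('M')(S, V) = Mul(2, Pow(Add(-2, Add(Mul(Mul(27, S), V), 162)), -1)) = Mul(2, Pow(Add(-2, Add(Mul(27, S, V), 162)), -1)) = Mul(2, Pow(Add(-2, Add(162, Mul(27, S, V))), -1)) = Mul(2, Pow(Add(160, Mul(27, S, V)), -1)))
Pow(Add(Add(-21918, j), Function('M')(g, f)), Rational(1, 2)) = Pow(Add(Add(-21918, 20268), Mul(2, Pow(Add(160, Mul(27, Rational(-62, 39), Rational(109, 195))), -1))), Rational(1, 2)) = Pow(Add(-1650, Mul(2, Pow(Add(160, Rational(-20274, 845)), -1))), Rational(1, 2)) = Pow(Add(-1650, Mul(2, Pow(Rational(114926, 845), -1))), Rational(1, 2)) = Pow(Add(-1650, Mul(2, Rational(845, 114926))), Rational(1, 2)) = Pow(Add(-1650, Rational(845, 57463)), Rational(1, 2)) = Pow(Rational(-94813105, 57463), Rational(1, 2)) = Mul(Rational(1, 57463), I, Pow(5448245452615, Rational(1, 2)))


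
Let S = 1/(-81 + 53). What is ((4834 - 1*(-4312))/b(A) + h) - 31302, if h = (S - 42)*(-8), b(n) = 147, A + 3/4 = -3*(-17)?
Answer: -4542814/147 ≈ -30904.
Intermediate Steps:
A = 201/4 (A = -3/4 - 3*(-17) = -3/4 + 51 = 201/4 ≈ 50.250)
S = -1/28 (S = 1/(-28) = -1/28 ≈ -0.035714)
h = 2354/7 (h = (-1/28 - 42)*(-8) = -1177/28*(-8) = 2354/7 ≈ 336.29)
((4834 - 1*(-4312))/b(A) + h) - 31302 = ((4834 - 1*(-4312))/147 + 2354/7) - 31302 = ((4834 + 4312)*(1/147) + 2354/7) - 31302 = (9146*(1/147) + 2354/7) - 31302 = (9146/147 + 2354/7) - 31302 = 58580/147 - 31302 = -4542814/147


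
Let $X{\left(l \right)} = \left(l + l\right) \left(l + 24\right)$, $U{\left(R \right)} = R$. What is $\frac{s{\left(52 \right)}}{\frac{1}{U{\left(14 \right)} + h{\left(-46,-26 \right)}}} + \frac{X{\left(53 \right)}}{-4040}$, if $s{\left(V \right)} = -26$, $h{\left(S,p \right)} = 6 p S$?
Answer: $- \frac{377622881}{2020} \approx -1.8694 \cdot 10^{5}$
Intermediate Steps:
$h{\left(S,p \right)} = 6 S p$
$X{\left(l \right)} = 2 l \left(24 + l\right)$
$\frac{s{\left(52 \right)}}{\frac{1}{U{\left(14 \right)} + h{\left(-46,-26 \right)}}} + \frac{X{\left(53 \right)}}{-4040} = - \frac{26}{\frac{1}{14 + 6 \left(-46\right) \left(-26\right)}} + \frac{2 \cdot 53 \left(24 + 53\right)}{-4040} = - \frac{26}{\frac{1}{14 + 7176}} + 2 \cdot 53 \cdot 77 \left(- \frac{1}{4040}\right) = - \frac{26}{\frac{1}{7190}} + 8162 \left(- \frac{1}{4040}\right) = - 26 \frac{1}{\frac{1}{7190}} - \frac{4081}{2020} = \left(-26\right) 7190 - \frac{4081}{2020} = -186940 - \frac{4081}{2020} = - \frac{377622881}{2020}$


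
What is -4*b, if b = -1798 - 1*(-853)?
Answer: 3780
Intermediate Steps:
b = -945 (b = -1798 + 853 = -945)
-4*b = -4*(-945) = 3780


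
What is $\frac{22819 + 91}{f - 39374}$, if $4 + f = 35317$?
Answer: $- \frac{22910}{4061} \approx -5.6415$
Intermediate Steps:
$f = 35313$ ($f = -4 + 35317 = 35313$)
$\frac{22819 + 91}{f - 39374} = \frac{22819 + 91}{35313 - 39374} = \frac{22910}{-4061} = 22910 \left(- \frac{1}{4061}\right) = - \frac{22910}{4061}$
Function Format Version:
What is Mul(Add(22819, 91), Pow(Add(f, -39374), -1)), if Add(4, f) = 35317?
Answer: Rational(-22910, 4061) ≈ -5.6415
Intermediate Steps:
f = 35313 (f = Add(-4, 35317) = 35313)
Mul(Add(22819, 91), Pow(Add(f, -39374), -1)) = Mul(Add(22819, 91), Pow(Add(35313, -39374), -1)) = Mul(22910, Pow(-4061, -1)) = Mul(22910, Rational(-1, 4061)) = Rational(-22910, 4061)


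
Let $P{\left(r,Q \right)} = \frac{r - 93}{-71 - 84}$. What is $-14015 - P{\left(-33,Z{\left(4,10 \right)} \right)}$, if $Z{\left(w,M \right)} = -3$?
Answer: $- \frac{2172451}{155} \approx -14016.0$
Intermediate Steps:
$P{\left(r,Q \right)} = \frac{3}{5} - \frac{r}{155}$ ($P{\left(r,Q \right)} = \frac{-93 + r}{-155} = \left(-93 + r\right) \left(- \frac{1}{155}\right) = \frac{3}{5} - \frac{r}{155}$)
$-14015 - P{\left(-33,Z{\left(4,10 \right)} \right)} = -14015 - \left(\frac{3}{5} - - \frac{33}{155}\right) = -14015 - \left(\frac{3}{5} + \frac{33}{155}\right) = -14015 - \frac{126}{155} = - \frac{2172451}{155}$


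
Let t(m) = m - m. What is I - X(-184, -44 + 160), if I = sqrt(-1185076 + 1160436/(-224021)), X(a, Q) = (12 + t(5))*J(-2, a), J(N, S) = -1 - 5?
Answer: 72 + 2*I*sqrt(14868445763914918)/224021 ≈ 72.0 + 1088.6*I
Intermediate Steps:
J(N, S) = -6
t(m) = 0
X(a, Q) = -72 (X(a, Q) = (12 + 0)*(-6) = 12*(-6) = -72)
I = 2*I*sqrt(14868445763914918)/224021 (I = sqrt(-1185076 + 1160436*(-1/224021)) = sqrt(-1185076 - 1160436/224021) = sqrt(-265483071032/224021) = 2*I*sqrt(14868445763914918)/224021 ≈ 1088.6*I)
I - X(-184, -44 + 160) = 2*I*sqrt(14868445763914918)/224021 - 1*(-72) = 2*I*sqrt(14868445763914918)/224021 + 72 = 72 + 2*I*sqrt(14868445763914918)/224021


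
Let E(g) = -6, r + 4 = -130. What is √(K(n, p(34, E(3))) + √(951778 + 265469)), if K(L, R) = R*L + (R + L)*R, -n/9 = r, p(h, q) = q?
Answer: √(-14436 + √1217247) ≈ 115.47*I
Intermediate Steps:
r = -134 (r = -4 - 130 = -134)
n = 1206 (n = -9*(-134) = 1206)
K(L, R) = L*R + R*(L + R) (K(L, R) = L*R + (L + R)*R = L*R + R*(L + R))
√(K(n, p(34, E(3))) + √(951778 + 265469)) = √(-6*(-6 + 2*1206) + √(951778 + 265469)) = √(-6*(-6 + 2412) + √1217247) = √(-6*2406 + √1217247) = √(-14436 + √1217247)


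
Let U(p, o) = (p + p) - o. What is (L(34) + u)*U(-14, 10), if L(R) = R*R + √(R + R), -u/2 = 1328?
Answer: 57000 - 76*√17 ≈ 56687.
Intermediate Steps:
u = -2656 (u = -2*1328 = -2656)
L(R) = R² + √2*√R (L(R) = R² + √(2*R) = R² + √2*√R)
U(p, o) = -o + 2*p (U(p, o) = 2*p - o = -o + 2*p)
(L(34) + u)*U(-14, 10) = ((34² + √2*√34) - 2656)*(-1*10 + 2*(-14)) = ((1156 + 2*√17) - 2656)*(-10 - 28) = (-1500 + 2*√17)*(-38) = 57000 - 76*√17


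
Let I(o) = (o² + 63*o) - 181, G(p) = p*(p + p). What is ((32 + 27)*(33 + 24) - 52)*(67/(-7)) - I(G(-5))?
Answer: -37160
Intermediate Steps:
G(p) = 2*p² (G(p) = p*(2*p) = 2*p²)
I(o) = -181 + o² + 63*o
((32 + 27)*(33 + 24) - 52)*(67/(-7)) - I(G(-5)) = ((32 + 27)*(33 + 24) - 52)*(67/(-7)) - (-181 + (2*(-5)²)² + 63*(2*(-5)²)) = (59*57 - 52)*(67*(-⅐)) - (-181 + (2*25)² + 63*(2*25)) = (3363 - 52)*(-67/7) - (-181 + 50² + 63*50) = 3311*(-67/7) - (-181 + 2500 + 3150) = -31691 - 1*5469 = -31691 - 5469 = -37160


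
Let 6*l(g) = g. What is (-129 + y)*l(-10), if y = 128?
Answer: 5/3 ≈ 1.6667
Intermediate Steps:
l(g) = g/6
(-129 + y)*l(-10) = (-129 + 128)*((⅙)*(-10)) = -1*(-5/3) = 5/3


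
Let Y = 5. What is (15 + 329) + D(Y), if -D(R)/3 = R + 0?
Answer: 329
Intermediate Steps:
D(R) = -3*R (D(R) = -3*(R + 0) = -3*R)
(15 + 329) + D(Y) = (15 + 329) - 3*5 = 344 - 15 = 329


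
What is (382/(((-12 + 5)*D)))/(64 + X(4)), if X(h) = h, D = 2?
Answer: -191/476 ≈ -0.40126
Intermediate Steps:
(382/(((-12 + 5)*D)))/(64 + X(4)) = (382/(((-12 + 5)*2)))/(64 + 4) = (382/((-7*2)))/68 = (382/(-14))/68 = (382*(-1/14))/68 = (1/68)*(-191/7) = -191/476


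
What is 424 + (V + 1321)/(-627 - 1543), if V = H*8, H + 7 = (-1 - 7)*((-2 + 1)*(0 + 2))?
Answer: 131241/310 ≈ 423.36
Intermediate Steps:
H = 9 (H = -7 + (-1 - 7)*((-2 + 1)*(0 + 2)) = -7 - (-8)*2 = -7 - 8*(-2) = -7 + 16 = 9)
V = 72 (V = 9*8 = 72)
424 + (V + 1321)/(-627 - 1543) = 424 + (72 + 1321)/(-627 - 1543) = 424 + 1393/(-2170) = 424 + 1393*(-1/2170) = 424 - 199/310 = 131241/310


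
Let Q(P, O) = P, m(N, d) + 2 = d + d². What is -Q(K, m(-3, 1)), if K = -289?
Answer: 289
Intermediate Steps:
m(N, d) = -2 + d + d² (m(N, d) = -2 + (d + d²) = -2 + d + d²)
-Q(K, m(-3, 1)) = -1*(-289) = 289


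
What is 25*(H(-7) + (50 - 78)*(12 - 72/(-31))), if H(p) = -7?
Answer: -316225/31 ≈ -10201.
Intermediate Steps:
25*(H(-7) + (50 - 78)*(12 - 72/(-31))) = 25*(-7 + (50 - 78)*(12 - 72/(-31))) = 25*(-7 - 28*(12 - 72*(-1/31))) = 25*(-7 - 28*(12 + 72/31)) = 25*(-7 - 28*444/31) = 25*(-7 - 12432/31) = 25*(-12649/31) = -316225/31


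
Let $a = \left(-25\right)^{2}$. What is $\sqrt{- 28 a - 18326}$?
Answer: $i \sqrt{35826} \approx 189.28 i$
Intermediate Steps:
$a = 625$
$\sqrt{- 28 a - 18326} = \sqrt{\left(-28\right) 625 - 18326} = \sqrt{-17500 - 18326} = \sqrt{-35826} = i \sqrt{35826}$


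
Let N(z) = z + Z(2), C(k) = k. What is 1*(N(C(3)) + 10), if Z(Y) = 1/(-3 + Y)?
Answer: 12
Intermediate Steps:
N(z) = -1 + z (N(z) = z + 1/(-3 + 2) = z + 1/(-1) = z - 1 = -1 + z)
1*(N(C(3)) + 10) = 1*((-1 + 3) + 10) = 1*(2 + 10) = 1*12 = 12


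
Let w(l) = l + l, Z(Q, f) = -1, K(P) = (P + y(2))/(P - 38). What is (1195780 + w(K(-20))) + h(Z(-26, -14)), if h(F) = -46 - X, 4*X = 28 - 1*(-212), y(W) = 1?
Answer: 34674565/29 ≈ 1.1957e+6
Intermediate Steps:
X = 60 (X = (28 - 1*(-212))/4 = (28 + 212)/4 = (¼)*240 = 60)
K(P) = (1 + P)/(-38 + P) (K(P) = (P + 1)/(P - 38) = (1 + P)/(-38 + P))
h(F) = -106 (h(F) = -46 - 1*60 = -46 - 60 = -106)
w(l) = 2*l
(1195780 + w(K(-20))) + h(Z(-26, -14)) = (1195780 + 2*((1 - 20)/(-38 - 20))) - 106 = (1195780 + 2*(-19/(-58))) - 106 = (1195780 + 2*(-1/58*(-19))) - 106 = (1195780 + 2*(19/58)) - 106 = (1195780 + 19/29) - 106 = 34677639/29 - 106 = 34674565/29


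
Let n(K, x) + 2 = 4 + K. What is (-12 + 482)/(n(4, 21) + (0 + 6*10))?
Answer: 235/33 ≈ 7.1212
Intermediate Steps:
n(K, x) = 2 + K (n(K, x) = -2 + (4 + K) = 2 + K)
(-12 + 482)/(n(4, 21) + (0 + 6*10)) = (-12 + 482)/((2 + 4) + (0 + 6*10)) = 470/(6 + (0 + 60)) = 470/(6 + 60) = 470/66 = 470*(1/66) = 235/33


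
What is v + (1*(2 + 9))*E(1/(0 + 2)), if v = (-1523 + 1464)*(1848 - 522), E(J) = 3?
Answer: -78201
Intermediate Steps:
v = -78234 (v = -59*1326 = -78234)
v + (1*(2 + 9))*E(1/(0 + 2)) = -78234 + (1*(2 + 9))*3 = -78234 + (1*11)*3 = -78234 + 11*3 = -78234 + 33 = -78201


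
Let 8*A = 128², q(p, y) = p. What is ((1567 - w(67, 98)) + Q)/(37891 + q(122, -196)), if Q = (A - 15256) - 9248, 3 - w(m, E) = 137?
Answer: -20755/38013 ≈ -0.54600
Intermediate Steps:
w(m, E) = -134 (w(m, E) = 3 - 1*137 = 3 - 137 = -134)
A = 2048 (A = (⅛)*128² = (⅛)*16384 = 2048)
Q = -22456 (Q = (2048 - 15256) - 9248 = -13208 - 9248 = -22456)
((1567 - w(67, 98)) + Q)/(37891 + q(122, -196)) = ((1567 - 1*(-134)) - 22456)/(37891 + 122) = ((1567 + 134) - 22456)/38013 = (1701 - 22456)*(1/38013) = -20755*1/38013 = -20755/38013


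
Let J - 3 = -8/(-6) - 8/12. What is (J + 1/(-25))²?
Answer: 73984/5625 ≈ 13.153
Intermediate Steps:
J = 11/3 (J = 3 + (-8/(-6) - 8/12) = 3 + (-8*(-⅙) - 8*1/12) = 3 + (4/3 - ⅔) = 3 + ⅔ = 11/3 ≈ 3.6667)
(J + 1/(-25))² = (11/3 + 1/(-25))² = (11/3 - 1/25)² = (272/75)² = 73984/5625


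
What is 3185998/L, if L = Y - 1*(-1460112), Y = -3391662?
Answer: -9773/5925 ≈ -1.6495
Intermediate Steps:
L = -1931550 (L = -3391662 - 1*(-1460112) = -3391662 + 1460112 = -1931550)
3185998/L = 3185998/(-1931550) = 3185998*(-1/1931550) = -9773/5925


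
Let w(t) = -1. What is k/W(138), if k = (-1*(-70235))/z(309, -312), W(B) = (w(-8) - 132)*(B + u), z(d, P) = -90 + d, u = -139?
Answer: 70235/29127 ≈ 2.4113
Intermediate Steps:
W(B) = 18487 - 133*B (W(B) = (-1 - 132)*(B - 139) = -133*(-139 + B) = 18487 - 133*B)
k = 70235/219 (k = (-1*(-70235))/(-90 + 309) = 70235/219 ≈ 320.71)
k/W(138) = 70235/(219*(18487 - 133*138)) = 70235/(219*(18487 - 18354)) = (70235/219)/133 = (70235/219)*(1/133) = 70235/29127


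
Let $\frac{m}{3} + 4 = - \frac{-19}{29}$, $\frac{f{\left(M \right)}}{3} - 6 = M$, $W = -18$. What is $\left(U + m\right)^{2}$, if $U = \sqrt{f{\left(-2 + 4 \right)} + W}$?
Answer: $\frac{89727}{841} - \frac{582 \sqrt{6}}{29} \approx 57.532$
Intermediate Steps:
$f{\left(M \right)} = 18 + 3 M$
$m = - \frac{291}{29}$ ($m = -12 + 3 \left(- \frac{-19}{29}\right) = -12 + 3 \left(\left(-1\right) \left(- \frac{19}{29}\right)\right) = -12 + 3 \cdot \frac{19}{29} = -12 + \frac{57}{29} = - \frac{291}{29} \approx -10.034$)
$U = \sqrt{6}$ ($U = \sqrt{\left(18 + 3 \left(-2 + 4\right)\right) - 18} = \sqrt{\left(18 + 3 \cdot 2\right) - 18} = \sqrt{\left(18 + 6\right) - 18} = \sqrt{24 - 18} = \sqrt{6} \approx 2.4495$)
$\left(U + m\right)^{2} = \left(\sqrt{6} - \frac{291}{29}\right)^{2} = \left(- \frac{291}{29} + \sqrt{6}\right)^{2}$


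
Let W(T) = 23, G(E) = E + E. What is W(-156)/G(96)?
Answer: 23/192 ≈ 0.11979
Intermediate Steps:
G(E) = 2*E
W(-156)/G(96) = 23/((2*96)) = 23/192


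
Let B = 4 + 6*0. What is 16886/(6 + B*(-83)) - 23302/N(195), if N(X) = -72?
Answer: 1595165/5868 ≈ 271.84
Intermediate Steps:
B = 4 (B = 4 + 0 = 4)
16886/(6 + B*(-83)) - 23302/N(195) = 16886/(6 + 4*(-83)) - 23302/(-72) = 16886/(6 - 332) - 23302*(-1/72) = 16886/(-326) + 11651/36 = 16886*(-1/326) + 11651/36 = -8443/163 + 11651/36 = 1595165/5868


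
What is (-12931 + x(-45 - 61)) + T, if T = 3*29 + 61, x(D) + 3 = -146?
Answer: -12932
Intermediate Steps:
x(D) = -149 (x(D) = -3 - 146 = -149)
T = 148 (T = 87 + 61 = 148)
(-12931 + x(-45 - 61)) + T = (-12931 - 149) + 148 = -13080 + 148 = -12932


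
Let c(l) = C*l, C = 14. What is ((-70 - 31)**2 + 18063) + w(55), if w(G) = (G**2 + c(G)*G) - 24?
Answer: 73615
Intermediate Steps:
c(l) = 14*l
w(G) = -24 + 15*G**2 (w(G) = (G**2 + (14*G)*G) - 24 = (G**2 + 14*G**2) - 24 = 15*G**2 - 24 = -24 + 15*G**2)
((-70 - 31)**2 + 18063) + w(55) = ((-70 - 31)**2 + 18063) + (-24 + 15*55**2) = ((-101)**2 + 18063) + (-24 + 15*3025) = (10201 + 18063) + (-24 + 45375) = 28264 + 45351 = 73615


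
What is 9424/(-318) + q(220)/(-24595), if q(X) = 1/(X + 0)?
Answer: -25496160959/860333100 ≈ -29.635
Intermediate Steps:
q(X) = 1/X
9424/(-318) + q(220)/(-24595) = 9424/(-318) + 1/(220*(-24595)) = 9424*(-1/318) + (1/220)*(-1/24595) = -4712/159 - 1/5410900 = -25496160959/860333100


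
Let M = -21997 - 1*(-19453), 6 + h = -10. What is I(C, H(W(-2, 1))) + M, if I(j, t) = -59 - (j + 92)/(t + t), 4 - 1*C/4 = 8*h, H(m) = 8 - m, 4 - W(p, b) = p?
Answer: -2758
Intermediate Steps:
h = -16 (h = -6 - 10 = -16)
W(p, b) = 4 - p
C = 528 (C = 16 - 32*(-16) = 16 - 4*(-128) = 16 + 512 = 528)
M = -2544 (M = -21997 + 19453 = -2544)
I(j, t) = -59 - (92 + j)/(2*t)
I(C, H(W(-2, 1))) + M = (-92 - 1*528 - 118*(8 - (4 - 1*(-2))))/(2*(8 - (4 - 1*(-2)))) - 2544 = (-92 - 528 - 118*(8 - (4 + 2)))/(2*(8 - (4 + 2))) - 2544 = (-92 - 528 - 118*(8 - 1*6))/(2*(8 - 1*6)) - 2544 = (-92 - 528 - 118*(8 - 6))/(2*(8 - 6)) - 2544 = (½)*(-92 - 528 - 118*2)/2 - 2544 = (½)*(½)*(-92 - 528 - 236) - 2544 = (½)*(½)*(-856) - 2544 = -214 - 2544 = -2758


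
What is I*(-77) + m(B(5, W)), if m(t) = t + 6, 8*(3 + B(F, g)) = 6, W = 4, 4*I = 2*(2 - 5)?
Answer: 477/4 ≈ 119.25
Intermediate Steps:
I = -3/2 (I = (2*(2 - 5))/4 = (2*(-3))/4 = (¼)*(-6) = -3/2 ≈ -1.5000)
B(F, g) = -9/4 (B(F, g) = -3 + (⅛)*6 = -3 + ¾ = -9/4)
m(t) = 6 + t
I*(-77) + m(B(5, W)) = -3/2*(-77) + (6 - 9/4) = 231/2 + 15/4 = 477/4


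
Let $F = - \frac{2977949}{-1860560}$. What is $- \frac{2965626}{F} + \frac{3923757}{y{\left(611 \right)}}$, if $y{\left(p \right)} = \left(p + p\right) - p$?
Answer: $- \frac{19879557954543}{10766431} \approx -1.8464 \cdot 10^{6}$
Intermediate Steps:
$F = \frac{229073}{143120}$ ($F = \left(-2977949\right) \left(- \frac{1}{1860560}\right) = \frac{229073}{143120} \approx 1.6006$)
$y{\left(p \right)} = p$ ($y{\left(p \right)} = 2 p - p = p$)
$- \frac{2965626}{F} + \frac{3923757}{y{\left(611 \right)}} = - \frac{2965626}{\frac{229073}{143120}} + \frac{3923757}{611} = \left(-2965626\right) \frac{143120}{229073} + 3923757 \cdot \frac{1}{611} = - \frac{424440393120}{229073} + \frac{3923757}{611} = - \frac{19879557954543}{10766431}$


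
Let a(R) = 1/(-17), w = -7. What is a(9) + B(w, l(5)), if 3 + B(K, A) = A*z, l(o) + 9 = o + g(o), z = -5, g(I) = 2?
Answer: 118/17 ≈ 6.9412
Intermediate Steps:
l(o) = -7 + o (l(o) = -9 + (o + 2) = -9 + (2 + o) = -7 + o)
a(R) = -1/17
B(K, A) = -3 - 5*A (B(K, A) = -3 + A*(-5) = -3 - 5*A)
a(9) + B(w, l(5)) = -1/17 + (-3 - 5*(-7 + 5)) = -1/17 + (-3 - 5*(-2)) = -1/17 + (-3 + 10) = -1/17 + 7 = 118/17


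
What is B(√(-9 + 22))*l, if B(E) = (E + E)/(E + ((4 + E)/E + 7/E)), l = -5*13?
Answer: -40560/563 + 1690*√13/563 ≈ -61.220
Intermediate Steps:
l = -65
B(E) = 2*E/(E + 7/E + (4 + E)/E) (B(E) = (2*E)/(E + ((4 + E)/E + 7/E)) = (2*E)/(E + (7/E + (4 + E)/E)) = (2*E)/(E + 7/E + (4 + E)/E) = 2*E/(E + 7/E + (4 + E)/E))
B(√(-9 + 22))*l = (2*(√(-9 + 22))²/(11 + √(-9 + 22) + (√(-9 + 22))²))*(-65) = (2*(√13)²/(11 + √13 + (√13)²))*(-65) = (2*13/(11 + √13 + 13))*(-65) = (2*13/(24 + √13))*(-65) = (26/(24 + √13))*(-65) = -1690/(24 + √13)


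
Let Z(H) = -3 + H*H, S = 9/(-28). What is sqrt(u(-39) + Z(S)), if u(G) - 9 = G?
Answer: I*sqrt(25791)/28 ≈ 5.7356*I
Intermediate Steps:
u(G) = 9 + G
S = -9/28 (S = 9*(-1/28) = -9/28 ≈ -0.32143)
Z(H) = -3 + H**2
sqrt(u(-39) + Z(S)) = sqrt((9 - 39) + (-3 + (-9/28)**2)) = sqrt(-30 + (-3 + 81/784)) = sqrt(-30 - 2271/784) = sqrt(-25791/784) = I*sqrt(25791)/28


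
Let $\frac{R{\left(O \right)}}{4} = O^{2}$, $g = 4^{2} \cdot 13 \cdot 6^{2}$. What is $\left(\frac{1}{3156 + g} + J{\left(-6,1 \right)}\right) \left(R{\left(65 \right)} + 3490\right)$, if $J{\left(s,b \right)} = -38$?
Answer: $- \frac{4123581845}{5322} \approx -7.7482 \cdot 10^{5}$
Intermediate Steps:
$g = 7488$ ($g = 16 \cdot 13 \cdot 36 = 208 \cdot 36 = 7488$)
$R{\left(O \right)} = 4 O^{2}$
$\left(\frac{1}{3156 + g} + J{\left(-6,1 \right)}\right) \left(R{\left(65 \right)} + 3490\right) = \left(\frac{1}{3156 + 7488} - 38\right) \left(4 \cdot 65^{2} + 3490\right) = \left(\frac{1}{10644} - 38\right) \left(4 \cdot 4225 + 3490\right) = \left(\frac{1}{10644} - 38\right) \left(16900 + 3490\right) = \left(- \frac{404471}{10644}\right) 20390 = - \frac{4123581845}{5322}$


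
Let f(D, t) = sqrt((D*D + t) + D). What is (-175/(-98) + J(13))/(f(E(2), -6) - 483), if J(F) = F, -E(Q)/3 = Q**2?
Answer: -1587/51814 - 69*sqrt(14)/362698 ≈ -0.031341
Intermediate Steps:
E(Q) = -3*Q**2
f(D, t) = sqrt(D + t + D**2) (f(D, t) = sqrt((D**2 + t) + D) = sqrt((t + D**2) + D) = sqrt(D + t + D**2))
(-175/(-98) + J(13))/(f(E(2), -6) - 483) = (-175/(-98) + 13)/(sqrt(-3*2**2 - 6 + (-3*2**2)**2) - 483) = (-175*(-1/98) + 13)/(sqrt(-3*4 - 6 + (-3*4)**2) - 483) = (25/14 + 13)/(sqrt(-12 - 6 + (-12)**2) - 483) = 207/(14*(sqrt(-12 - 6 + 144) - 483)) = 207/(14*(sqrt(126) - 483)) = 207/(14*(3*sqrt(14) - 483)) = 207/(14*(-483 + 3*sqrt(14)))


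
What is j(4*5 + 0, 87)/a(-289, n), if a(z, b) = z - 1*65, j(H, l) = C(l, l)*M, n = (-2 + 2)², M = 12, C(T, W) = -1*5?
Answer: 10/59 ≈ 0.16949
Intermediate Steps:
C(T, W) = -5
n = 0 (n = 0² = 0)
j(H, l) = -60 (j(H, l) = -5*12 = -60)
a(z, b) = -65 + z (a(z, b) = z - 65 = -65 + z)
j(4*5 + 0, 87)/a(-289, n) = -60/(-65 - 289) = -60/(-354) = -60*(-1/354) = 10/59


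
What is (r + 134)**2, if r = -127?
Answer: 49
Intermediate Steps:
(r + 134)**2 = (-127 + 134)**2 = 7**2 = 49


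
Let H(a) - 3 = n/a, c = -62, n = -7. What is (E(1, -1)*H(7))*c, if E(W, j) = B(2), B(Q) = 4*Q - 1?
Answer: -868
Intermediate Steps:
B(Q) = -1 + 4*Q
E(W, j) = 7 (E(W, j) = -1 + 4*2 = -1 + 8 = 7)
H(a) = 3 - 7/a
(E(1, -1)*H(7))*c = (7*(3 - 7/7))*(-62) = (7*(3 - 7*1/7))*(-62) = (7*(3 - 1))*(-62) = (7*2)*(-62) = 14*(-62) = -868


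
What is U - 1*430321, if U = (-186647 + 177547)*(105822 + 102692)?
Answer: -1897907721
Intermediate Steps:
U = -1897477400 (U = -9100*208514 = -1897477400)
U - 1*430321 = -1897477400 - 1*430321 = -1897477400 - 430321 = -1897907721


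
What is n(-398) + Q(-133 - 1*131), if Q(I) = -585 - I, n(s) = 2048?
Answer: 1727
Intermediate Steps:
n(-398) + Q(-133 - 1*131) = 2048 + (-585 - (-133 - 1*131)) = 2048 + (-585 - (-133 - 131)) = 2048 + (-585 - 1*(-264)) = 2048 + (-585 + 264) = 2048 - 321 = 1727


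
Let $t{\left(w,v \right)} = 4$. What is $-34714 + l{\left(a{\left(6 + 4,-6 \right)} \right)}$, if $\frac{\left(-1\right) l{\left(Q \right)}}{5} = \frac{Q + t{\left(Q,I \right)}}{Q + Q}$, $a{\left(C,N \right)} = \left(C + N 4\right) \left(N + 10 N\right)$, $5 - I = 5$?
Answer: $- \frac{8019514}{231} \approx -34717.0$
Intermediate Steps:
$I = 0$ ($I = 5 - 5 = 0$)
$a{\left(C,N \right)} = 11 N \left(C + 4 N\right)$ ($a{\left(C,N \right)} = \left(C + 4 N\right) 11 N = 11 N \left(C + 4 N\right)$)
$l{\left(Q \right)} = - \frac{5 \left(4 + Q\right)}{2 Q}$ ($l{\left(Q \right)} = - 5 \frac{Q + 4}{Q + Q} = - 5 \frac{4 + Q}{2 Q} = - \frac{5 \left(4 + Q\right)}{2 Q}$)
$-34714 + l{\left(a{\left(6 + 4,-6 \right)} \right)} = -34714 - \left(\frac{5}{2} + \frac{10}{11 \left(-6\right) \left(\left(6 + 4\right) + 4 \left(-6\right)\right)}\right) = -34714 - \left(\frac{5}{2} + \frac{10}{11 \left(-6\right) \left(10 - 24\right)}\right) = -34714 - \left(\frac{5}{2} + \frac{10}{11 \left(-6\right) \left(-14\right)}\right) = -34714 - \left(\frac{5}{2} + \frac{10}{924}\right) = -34714 - \frac{580}{231} = - \frac{8019514}{231}$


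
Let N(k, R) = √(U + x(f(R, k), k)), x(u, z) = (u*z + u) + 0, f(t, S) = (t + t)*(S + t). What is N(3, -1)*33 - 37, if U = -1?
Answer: -37 + 33*I*√17 ≈ -37.0 + 136.06*I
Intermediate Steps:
f(t, S) = 2*t*(S + t) (f(t, S) = (2*t)*(S + t) = 2*t*(S + t))
x(u, z) = u + u*z (x(u, z) = (u + u*z) + 0 = u + u*z)
N(k, R) = √(-1 + 2*R*(1 + k)*(R + k)) (N(k, R) = √(-1 + (2*R*(k + R))*(1 + k)) = √(-1 + (2*R*(R + k))*(1 + k)) = √(-1 + 2*R*(1 + k)*(R + k)))
N(3, -1)*33 - 37 = √(-1 + 2*(-1)*(1 + 3)*(-1 + 3))*33 - 37 = √(-1 + 2*(-1)*4*2)*33 - 37 = √(-1 - 16)*33 - 37 = √(-17)*33 - 37 = (I*√17)*33 - 37 = 33*I*√17 - 37 = -37 + 33*I*√17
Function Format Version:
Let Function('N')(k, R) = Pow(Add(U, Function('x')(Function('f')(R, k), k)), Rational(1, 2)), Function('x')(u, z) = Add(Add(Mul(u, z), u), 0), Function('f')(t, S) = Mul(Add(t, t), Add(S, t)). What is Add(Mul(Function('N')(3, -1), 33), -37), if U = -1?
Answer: Add(-37, Mul(33, I, Pow(17, Rational(1, 2)))) ≈ Add(-37.000, Mul(136.06, I))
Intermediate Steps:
Function('f')(t, S) = Mul(2, t, Add(S, t)) (Function('f')(t, S) = Mul(Mul(2, t), Add(S, t)) = Mul(2, t, Add(S, t)))
Function('x')(u, z) = Add(u, Mul(u, z)) (Function('x')(u, z) = Add(Add(u, Mul(u, z)), 0) = Add(u, Mul(u, z)))
Function('N')(k, R) = Pow(Add(-1, Mul(2, R, Add(1, k), Add(R, k))), Rational(1, 2)) (Function('N')(k, R) = Pow(Add(-1, Mul(Mul(2, R, Add(k, R)), Add(1, k))), Rational(1, 2)) = Pow(Add(-1, Mul(Mul(2, R, Add(R, k)), Add(1, k))), Rational(1, 2)) = Pow(Add(-1, Mul(2, R, Add(1, k), Add(R, k))), Rational(1, 2)))
Add(Mul(Function('N')(3, -1), 33), -37) = Add(Mul(Pow(Add(-1, Mul(2, -1, Add(1, 3), Add(-1, 3))), Rational(1, 2)), 33), -37) = Add(Mul(Pow(Add(-1, Mul(2, -1, 4, 2)), Rational(1, 2)), 33), -37) = Add(Mul(Pow(Add(-1, -16), Rational(1, 2)), 33), -37) = Add(Mul(Pow(-17, Rational(1, 2)), 33), -37) = Add(Mul(Mul(I, Pow(17, Rational(1, 2))), 33), -37) = Add(Mul(33, I, Pow(17, Rational(1, 2))), -37) = Add(-37, Mul(33, I, Pow(17, Rational(1, 2))))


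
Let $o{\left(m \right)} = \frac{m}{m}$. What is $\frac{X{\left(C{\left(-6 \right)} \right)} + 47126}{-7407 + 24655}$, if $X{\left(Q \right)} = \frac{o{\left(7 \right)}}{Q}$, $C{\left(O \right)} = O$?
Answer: $\frac{25705}{9408} \approx 2.7323$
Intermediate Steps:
$o{\left(m \right)} = 1$
$X{\left(Q \right)} = \frac{1}{Q}$ ($X{\left(Q \right)} = 1 \frac{1}{Q} = \frac{1}{Q}$)
$\frac{X{\left(C{\left(-6 \right)} \right)} + 47126}{-7407 + 24655} = \frac{\frac{1}{-6} + 47126}{-7407 + 24655} = \frac{- \frac{1}{6} + 47126}{17248} = \frac{282755}{6} \cdot \frac{1}{17248} = \frac{25705}{9408}$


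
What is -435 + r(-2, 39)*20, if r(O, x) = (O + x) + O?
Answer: 265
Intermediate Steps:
r(O, x) = x + 2*O
-435 + r(-2, 39)*20 = -435 + (39 + 2*(-2))*20 = -435 + (39 - 4)*20 = -435 + 35*20 = -435 + 700 = 265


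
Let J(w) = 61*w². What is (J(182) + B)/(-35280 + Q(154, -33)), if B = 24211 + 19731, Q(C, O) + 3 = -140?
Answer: -2064506/35423 ≈ -58.281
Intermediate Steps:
Q(C, O) = -143 (Q(C, O) = -3 - 140 = -143)
B = 43942
(J(182) + B)/(-35280 + Q(154, -33)) = (61*182² + 43942)/(-35280 - 143) = (61*33124 + 43942)/(-35423) = (2020564 + 43942)*(-1/35423) = 2064506*(-1/35423) = -2064506/35423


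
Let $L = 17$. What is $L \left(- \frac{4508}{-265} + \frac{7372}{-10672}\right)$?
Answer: $\frac{196162133}{707020} \approx 277.45$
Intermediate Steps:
$L \left(- \frac{4508}{-265} + \frac{7372}{-10672}\right) = 17 \left(- \frac{4508}{-265} + \frac{7372}{-10672}\right) = 17 \left(\left(-4508\right) \left(- \frac{1}{265}\right) + 7372 \left(- \frac{1}{10672}\right)\right) = 17 \left(\frac{4508}{265} - \frac{1843}{2668}\right) = 17 \cdot \frac{11538949}{707020} = \frac{196162133}{707020}$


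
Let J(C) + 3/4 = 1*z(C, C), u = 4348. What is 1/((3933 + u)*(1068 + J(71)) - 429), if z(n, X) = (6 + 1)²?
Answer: 4/36972949 ≈ 1.0819e-7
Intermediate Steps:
z(n, X) = 49 (z(n, X) = 7² = 49)
J(C) = 193/4 (J(C) = -¾ + 1*49 = -¾ + 49 = 193/4)
1/((3933 + u)*(1068 + J(71)) - 429) = 1/((3933 + 4348)*(1068 + 193/4) - 429) = 1/(8281*(4465/4) - 429) = 1/(36974665/4 - 429) = 1/(36972949/4) = 4/36972949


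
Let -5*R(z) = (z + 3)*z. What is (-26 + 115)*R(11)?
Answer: -13706/5 ≈ -2741.2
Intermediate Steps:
R(z) = -z*(3 + z)/5 (R(z) = -(z + 3)*z/5 = -(3 + z)*z/5 = -z*(3 + z)/5)
(-26 + 115)*R(11) = (-26 + 115)*(-1/5*11*(3 + 11)) = 89*(-1/5*11*14) = 89*(-154/5) = -13706/5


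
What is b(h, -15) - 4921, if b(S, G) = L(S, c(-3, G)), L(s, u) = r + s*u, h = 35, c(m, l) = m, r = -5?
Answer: -5031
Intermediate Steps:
L(s, u) = -5 + s*u
b(S, G) = -5 - 3*S (b(S, G) = -5 + S*(-3) = -5 - 3*S)
b(h, -15) - 4921 = (-5 - 3*35) - 4921 = (-5 - 105) - 4921 = -110 - 4921 = -5031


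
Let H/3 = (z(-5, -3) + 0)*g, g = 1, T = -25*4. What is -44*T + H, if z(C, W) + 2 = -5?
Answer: 4379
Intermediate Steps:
z(C, W) = -7 (z(C, W) = -2 - 5 = -7)
T = -100 (T = -5*20 = -100)
H = -21 (H = 3*((-7 + 0)*1) = 3*(-7*1) = 3*(-7) = -21)
-44*T + H = -44*(-100) - 21 = 4400 - 21 = 4379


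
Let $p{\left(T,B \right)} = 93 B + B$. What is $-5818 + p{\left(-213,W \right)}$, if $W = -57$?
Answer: $-11176$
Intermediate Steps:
$p{\left(T,B \right)} = 94 B$
$-5818 + p{\left(-213,W \right)} = -5818 + 94 \left(-57\right) = -5818 - 5358 = -11176$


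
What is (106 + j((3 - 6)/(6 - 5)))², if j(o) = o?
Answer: 10609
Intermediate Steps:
(106 + j((3 - 6)/(6 - 5)))² = (106 + (3 - 6)/(6 - 5))² = (106 - 3/1)² = (106 - 3*1)² = (106 - 3)² = 103² = 10609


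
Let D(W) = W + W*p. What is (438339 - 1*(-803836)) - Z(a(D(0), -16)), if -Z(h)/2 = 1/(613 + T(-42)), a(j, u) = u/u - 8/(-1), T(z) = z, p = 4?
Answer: 709281927/571 ≈ 1.2422e+6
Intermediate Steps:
D(W) = 5*W (D(W) = W + W*4 = W + 4*W = 5*W)
a(j, u) = 9 (a(j, u) = 1 - 8*(-1) = 1 + 8 = 9)
Z(h) = -2/571 (Z(h) = -2/(613 - 42) = -2/571)
(438339 - 1*(-803836)) - Z(a(D(0), -16)) = (438339 - 1*(-803836)) - 1*(-2/571) = (438339 + 803836) + 2/571 = 1242175 + 2/571 = 709281927/571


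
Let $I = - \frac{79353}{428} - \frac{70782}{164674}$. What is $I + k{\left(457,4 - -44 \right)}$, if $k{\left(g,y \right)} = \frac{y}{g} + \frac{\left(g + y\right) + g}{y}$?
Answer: $- \frac{16010156490107}{96628727112} \approx -165.69$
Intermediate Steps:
$k{\left(g,y \right)} = \frac{y}{g} + \frac{y + 2 g}{y}$
$I = - \frac{6548835309}{35240236}$ ($I = \left(-79353\right) \frac{1}{428} - \frac{35391}{82337} = - \frac{79353}{428} - \frac{35391}{82337} = - \frac{6548835309}{35240236} \approx -185.83$)
$I + k{\left(457,4 - -44 \right)} = - \frac{6548835309}{35240236} + \left(1 + \frac{4 - -44}{457} + 2 \cdot 457 \frac{1}{4 - -44}\right) = - \frac{6548835309}{35240236} + \left(1 + \left(4 + 44\right) \frac{1}{457} + 2 \cdot 457 \frac{1}{4 + 44}\right) = - \frac{6548835309}{35240236} + \left(1 + 48 \cdot \frac{1}{457} + 2 \cdot 457 \cdot \frac{1}{48}\right) = - \frac{6548835309}{35240236} + \left(1 + \frac{48}{457} + 2 \cdot 457 \cdot \frac{1}{48}\right) = - \frac{6548835309}{35240236} + \left(1 + \frac{48}{457} + \frac{457}{24}\right) = - \frac{6548835309}{35240236} + \frac{220969}{10968} = - \frac{16010156490107}{96628727112}$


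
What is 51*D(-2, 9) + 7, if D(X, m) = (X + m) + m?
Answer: 823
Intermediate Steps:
D(X, m) = X + 2*m
51*D(-2, 9) + 7 = 51*(-2 + 2*9) + 7 = 51*(-2 + 18) + 7 = 51*16 + 7 = 816 + 7 = 823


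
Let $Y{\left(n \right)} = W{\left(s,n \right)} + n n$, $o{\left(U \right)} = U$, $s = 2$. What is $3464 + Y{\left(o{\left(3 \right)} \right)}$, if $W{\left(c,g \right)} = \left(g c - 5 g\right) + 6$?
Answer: $3470$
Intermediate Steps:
$W{\left(c,g \right)} = 6 - 5 g + c g$ ($W{\left(c,g \right)} = \left(c g - 5 g\right) + 6 = \left(- 5 g + c g\right) + 6 = 6 - 5 g + c g$)
$Y{\left(n \right)} = 6 + n^{2} - 3 n$ ($Y{\left(n \right)} = \left(6 - 5 n + 2 n\right) + n n = \left(6 - 3 n\right) + n^{2} = 6 + n^{2} - 3 n$)
$3464 + Y{\left(o{\left(3 \right)} \right)} = 3464 + \left(6 + 3^{2} - 9\right) = 3464 + \left(6 + 9 - 9\right) = 3464 + 6 = 3470$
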